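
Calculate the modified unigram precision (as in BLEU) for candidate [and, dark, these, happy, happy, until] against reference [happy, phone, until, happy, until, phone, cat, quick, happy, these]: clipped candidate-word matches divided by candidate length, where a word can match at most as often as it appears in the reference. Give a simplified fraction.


Reference word counts: {'cat': 1, 'happy': 3, 'phone': 2, 'quick': 1, 'these': 1, 'until': 2}
Checking each candidate word (with clipping):
  'and' -> not in reference -> no match (matches: 0)
  'dark' -> not in reference -> no match (matches: 0)
  'these' -> in reference (ref count 1, used 1/1) -> match (matches: 1)
  'happy' -> in reference (ref count 3, used 1/3) -> match (matches: 2)
  'happy' -> in reference (ref count 3, used 2/3) -> match (matches: 3)
  'until' -> in reference (ref count 2, used 1/2) -> match (matches: 4)
Clipped matches: 4, Candidate length: 6
Precision = 4/6 = 2/3

2/3


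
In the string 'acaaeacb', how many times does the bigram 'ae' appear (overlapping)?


Scanning 'acaaeacb' for bigram 'ae':
  Position 0: 'ac' -> no
  Position 1: 'ca' -> no
  Position 2: 'aa' -> no
  Position 3: 'ae' -> MATCH
  Position 4: 'ea' -> no
  Position 5: 'ac' -> no
  Position 6: 'cb' -> no
Total matches: 1

1


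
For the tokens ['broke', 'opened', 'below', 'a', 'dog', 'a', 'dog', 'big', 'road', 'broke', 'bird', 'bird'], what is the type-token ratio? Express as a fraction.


Tokens: 12
Unique types: ('a', 'below', 'big', 'bird', 'broke', 'dog', 'opened', 'road') = 8
TTR = 8/12
Simplify: divide both by 4 -> 2/3
TTR = 2/3

2/3


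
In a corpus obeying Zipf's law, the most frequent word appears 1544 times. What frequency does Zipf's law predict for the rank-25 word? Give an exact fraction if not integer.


Zipf's law: freq(rank) = f1 / rank
f1 = 1544, rank = 25
freq = 1544 / 25
GCD(1544, 25) = 1
Simplified: 1544/25

1544/25


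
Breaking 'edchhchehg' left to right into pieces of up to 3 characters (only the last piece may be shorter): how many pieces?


'edchhchehg' has 10 characters.
Chunking with max size 3:
  Chunk 1: 'edc' (positions 0-2)
  Chunk 2: 'hhc' (positions 3-5)
  Chunk 3: 'heh' (positions 6-8)
  Chunk 4: 'g' (positions 9-9)
Total chunks: ceil(10 / 3) = 4

4


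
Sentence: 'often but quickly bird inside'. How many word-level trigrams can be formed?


Word trigrams from [5] words:
  Trigram 1: (often but quickly)
  Trigram 2: (but quickly bird)
  Trigram 3: (quickly bird inside)
Total word trigrams: 5 - 2 = 3

3


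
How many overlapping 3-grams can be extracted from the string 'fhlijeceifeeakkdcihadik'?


String 'fhlijeceifeeakkdcihadik' has length L = 23.
Number of overlapping n-grams = L - n + 1
Substituting: 23 - 3 + 1 = 21

21


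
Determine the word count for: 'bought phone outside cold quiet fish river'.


Counting words by splitting on spaces:
  Word 1: 'bought'
  Word 2: 'phone'
  Word 3: 'outside'
  Word 4: 'cold'
  Word 5: 'quiet'
  Word 6: 'fish'
  Word 7: 'river'
Total words: 7

7


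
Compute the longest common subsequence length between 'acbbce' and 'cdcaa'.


DP table for LCS of 'acbbce' and 'cdcaa':
       c  d  c  a  a
    0  0  0  0  0  0
  a 0  0  0  0  1  1
  c 0  1  1  1  1  1
  b 0  1  1  1  1  1
  b 0  1  1  1  1  1
  c 0  1  1  2  2  2
  e 0  1  1  2  2  2
LCS: 'cc'
LCS length = 2

2


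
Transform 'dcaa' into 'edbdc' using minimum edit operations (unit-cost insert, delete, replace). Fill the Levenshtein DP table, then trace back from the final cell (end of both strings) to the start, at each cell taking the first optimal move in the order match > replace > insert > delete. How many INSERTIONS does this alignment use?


Edit distance = 4. Backtracking from cell (4, 5) with preference match > replace > insert > delete,
then listing the resulting alignment 'dcaa' -> 'edbdc' left to right:
  Step 1: insert 'e' [insertion #1]
  Step 2: keep 'd'
  Step 3: replace c->b
  Step 4: replace a->d
  Step 5: replace a->c
Total insertions: 1

1


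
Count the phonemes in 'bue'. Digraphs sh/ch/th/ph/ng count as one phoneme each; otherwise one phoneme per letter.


Parsing 'bue' greedily, digraphs first:
  'b' -> consonant phoneme (phonemes so far: 1)
  'u' -> vowel phoneme (phonemes so far: 2)
  'e' -> vowel phoneme (phonemes so far: 3)
Total phonemes: 3

3


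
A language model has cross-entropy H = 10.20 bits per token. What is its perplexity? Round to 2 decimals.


Perplexity formula: PP = 2^H
H = 10.20
PP = 2^10.20
Decompose: 2^10.20 = 2^10 * 2^0.20
2^10 = 1024, 2^0.20 ~ 1.1486984
PP ~ 1024 * 1.1486984 = 1176.2671616
Rounded to 2 decimals: 1176.27

1176.27


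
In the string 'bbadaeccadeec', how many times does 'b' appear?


Scanning 'bbadaeccadeec' for 'b':
  Position 0: 'b' -> MATCH (count: 1)
  Position 1: 'b' -> MATCH (count: 2)
Total occurrences of 'b': 2

2


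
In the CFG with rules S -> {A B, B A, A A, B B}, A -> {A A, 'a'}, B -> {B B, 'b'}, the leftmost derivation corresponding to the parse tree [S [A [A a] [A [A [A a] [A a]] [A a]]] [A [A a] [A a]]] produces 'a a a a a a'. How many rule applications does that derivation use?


Every bracketed nonterminal node [X ...] in the tree is produced by exactly one rule application.
Reading the tree off as a leftmost derivation:
  Step 1: S  =>  A A   (applied S -> A A)
  Step 2: A A  =>  A A A   (applied A -> A A)
  Step 3: A A A  =>  a A A   (applied A -> a)
  Step 4: a A A  =>  a A A A   (applied A -> A A)
  Step 5: a A A A  =>  a A A A A   (applied A -> A A)
  Step 6: a A A A A  =>  a a A A A   (applied A -> a)
  Step 7: a a A A A  =>  a a a A A   (applied A -> a)
  Step 8: a a a A A  =>  a a a a A   (applied A -> a)
  Step 9: a a a a A  =>  a a a a A A   (applied A -> A A)
  Step 10: a a a a A A  =>  a a a a a A   (applied A -> a)
  Step 11: a a a a a A  =>  a a a a a a   (applied A -> a)
Final yield: a a a a a a
Total rewrite steps: 11

11


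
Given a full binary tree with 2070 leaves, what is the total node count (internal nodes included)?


Leaf nodes (terminals): 2070
Internal nodes = n - 1 = 2070 - 1 = 2069
Total = leaves + internal = 2070 + 2069 = 4139

4139


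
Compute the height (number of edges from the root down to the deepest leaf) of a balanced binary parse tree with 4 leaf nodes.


In a balanced binary tree with n leaves the deepest leaf is ceil(log2(n)) edges below the root.
log2(4) = 2.0000
ceil(2.0000) = 2
height (edges) = 2

2


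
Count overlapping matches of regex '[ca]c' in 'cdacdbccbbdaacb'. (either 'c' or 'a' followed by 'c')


Pattern: [ca]c means either 'c' or 'a' followed by 'c'.
Scanning 'cdacdbccbbdaacb' position-by-position:
  Pos 0: window 'cd' -> no
  Pos 1: window 'da' -> no
  Pos 2: window 'ac' -> MATCH
  Pos 3: window 'cd' -> no
  Pos 4: window 'db' -> no
  Pos 5: window 'bc' -> no
  Pos 6: window 'cc' -> MATCH
  Pos 7: window 'cb' -> no
  Pos 8: window 'bb' -> no
  Pos 9: window 'bd' -> no
  Pos 10: window 'da' -> no
  Pos 11: window 'aa' -> no
  Pos 12: window 'ac' -> MATCH
  Pos 13: window 'cb' -> no
  Pos 14: window 'b' -> no
Total matches: 3

3


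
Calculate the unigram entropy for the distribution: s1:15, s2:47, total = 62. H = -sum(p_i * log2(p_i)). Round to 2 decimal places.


Computing entropy H = -sum(p_i * log2(p_i)):
  s1: p = 15/62 = 0.2419, -p*log2(p) = 0.4953
  s2: p = 47/62 = 0.7581, -p*log2(p) = 0.3029
H = sum of terms = 0.7982
Rounded to 2 decimals: 0.80

0.80


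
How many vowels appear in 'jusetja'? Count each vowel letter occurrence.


Scanning each character of 'jusetja':
  Position 1: 'j' -> consonant (running count: 0)
  Position 2: 'u' -> vowel (running count: 1)
  Position 3: 's' -> consonant (running count: 1)
  Position 4: 'e' -> vowel (running count: 2)
  Position 5: 't' -> consonant (running count: 2)
  Position 6: 'j' -> consonant (running count: 2)
  Position 7: 'a' -> vowel (running count: 3)
Total vowels: 3

3


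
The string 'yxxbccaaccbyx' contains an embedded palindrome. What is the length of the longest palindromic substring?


Scanning 'yxxbccaaccbyx' for palindromic substrings.
Substring at positions 3-10: 'bccaaccb'.
Check: reverse('bccaaccb') = 'bccaaccb' -> palindrome confirmed.
Neighbouring characters ('x' / 'y') break symmetry, so it cannot extend further.
No longer palindromic substring exists; longest length = 8

8


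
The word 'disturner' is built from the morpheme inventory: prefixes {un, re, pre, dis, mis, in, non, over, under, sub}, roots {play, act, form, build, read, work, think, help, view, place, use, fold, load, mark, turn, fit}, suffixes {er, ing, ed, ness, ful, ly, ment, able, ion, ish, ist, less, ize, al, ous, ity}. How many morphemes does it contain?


Segmenting 'disturner' against the inventory:
  'dis' -> prefix (morpheme 1)
  'turn' -> root (morpheme 2)
  'er' -> suffix (morpheme 3)
Total morphemes: 3

3


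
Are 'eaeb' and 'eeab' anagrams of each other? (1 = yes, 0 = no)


Sort characters of 'eaeb': 'abee'
Sort characters of 'eeab': 'abee'
Sorted forms match -> they ARE anagrams
Result: 1

1


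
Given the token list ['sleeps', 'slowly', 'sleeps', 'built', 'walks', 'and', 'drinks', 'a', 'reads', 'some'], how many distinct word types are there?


Listing all tokens and tracking unique types:
  Token 1: 'sleeps' -> NEW (unique so far: 1)
  Token 2: 'slowly' -> NEW (unique so far: 2)
  Token 3: 'sleeps' -> duplicate (unique so far: 2)
  Token 4: 'built' -> NEW (unique so far: 3)
  Token 5: 'walks' -> NEW (unique so far: 4)
  Token 6: 'and' -> NEW (unique so far: 5)
  Token 7: 'drinks' -> NEW (unique so far: 6)
  Token 8: 'a' -> NEW (unique so far: 7)
  Token 9: 'reads' -> NEW (unique so far: 8)
  Token 10: 'some' -> NEW (unique so far: 9)
Unique types: ('a', 'and', 'built', 'drinks', 'reads', 'sleeps', 'slowly', 'some', 'walks')
Vocabulary size: 9

9


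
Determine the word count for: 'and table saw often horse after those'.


Counting words by splitting on spaces:
  Word 1: 'and'
  Word 2: 'table'
  Word 3: 'saw'
  Word 4: 'often'
  Word 5: 'horse'
  Word 6: 'after'
  Word 7: 'those'
Total words: 7

7


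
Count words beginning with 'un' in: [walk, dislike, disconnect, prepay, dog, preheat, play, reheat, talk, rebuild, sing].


Checking each word for prefix 'un':
  'walk' -> no (count: 0)
  'dislike' -> no (count: 0)
  'disconnect' -> no (count: 0)
  'prepay' -> no (count: 0)
  'dog' -> no (count: 0)
  'preheat' -> no (count: 0)
  'play' -> no (count: 0)
  'reheat' -> no (count: 0)
  'talk' -> no (count: 0)
  'rebuild' -> no (count: 0)
  'sing' -> no (count: 0)
Total with prefix 'un': 0

0


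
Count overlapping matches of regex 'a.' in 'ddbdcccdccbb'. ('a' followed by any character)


Pattern: a. means 'a' followed by any character.
Scanning 'ddbdcccdccbb' position-by-position:
  Pos 0: window 'dd' -> no
  Pos 1: window 'db' -> no
  Pos 2: window 'bd' -> no
  Pos 3: window 'dc' -> no
  Pos 4: window 'cc' -> no
  Pos 5: window 'cc' -> no
  Pos 6: window 'cd' -> no
  Pos 7: window 'dc' -> no
  Pos 8: window 'cc' -> no
  Pos 9: window 'cb' -> no
  Pos 10: window 'bb' -> no
  Pos 11: window 'b' -> no
Total matches: 0

0


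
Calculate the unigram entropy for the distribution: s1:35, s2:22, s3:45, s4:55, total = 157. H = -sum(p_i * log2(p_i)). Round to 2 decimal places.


Computing entropy H = -sum(p_i * log2(p_i)):
  s1: p = 35/157 = 0.2229, -p*log2(p) = 0.4827
  s2: p = 22/157 = 0.1401, -p*log2(p) = 0.3973
  s3: p = 45/157 = 0.2866, -p*log2(p) = 0.5167
  s4: p = 55/157 = 0.3503, -p*log2(p) = 0.5301
H = sum of terms = 1.9268
Rounded to 2 decimals: 1.93

1.93


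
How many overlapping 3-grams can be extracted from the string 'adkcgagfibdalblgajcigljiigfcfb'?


String 'adkcgagfibdalblgajcigljiigfcfb' has length L = 30.
Number of overlapping n-grams = L - n + 1
Substituting: 30 - 3 + 1 = 28

28


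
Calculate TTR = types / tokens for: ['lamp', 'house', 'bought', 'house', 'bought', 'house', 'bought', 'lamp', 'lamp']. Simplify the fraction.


Tokens: 9
Unique types: ('bought', 'house', 'lamp') = 3
TTR = 3/9
Simplify: divide both by 3 -> 1/3
TTR = 1/3

1/3


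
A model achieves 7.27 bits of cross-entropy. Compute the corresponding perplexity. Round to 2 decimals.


Perplexity formula: PP = 2^H
H = 7.27
PP = 2^7.27
Decompose: 2^7.27 = 2^7 * 2^0.27
2^7 = 128, 2^0.27 ~ 1.2058078
PP ~ 128 * 1.2058078 = 154.3433984
Rounded to 2 decimals: 154.34

154.34


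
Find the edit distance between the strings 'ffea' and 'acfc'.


Building DP table for s1='ffea' (len 4) and s2='acfc' (len 4):
       a  c  f  c
    0  1  2  3  4
  f 1  1  2  2  3
  f 2  2  2  2  3
  e 3  3  3  3  3
  a 4  3  4  4  4
Edit distance = dp[4][4] = 4

4


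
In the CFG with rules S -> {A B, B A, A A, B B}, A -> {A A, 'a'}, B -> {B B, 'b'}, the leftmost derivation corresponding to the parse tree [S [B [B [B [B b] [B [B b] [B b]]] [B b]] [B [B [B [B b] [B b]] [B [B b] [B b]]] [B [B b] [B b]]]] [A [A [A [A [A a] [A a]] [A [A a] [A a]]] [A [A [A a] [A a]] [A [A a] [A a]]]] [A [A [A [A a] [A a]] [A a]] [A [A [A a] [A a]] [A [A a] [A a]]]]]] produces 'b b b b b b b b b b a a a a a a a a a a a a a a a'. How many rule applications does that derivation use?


Every bracketed nonterminal node [X ...] in the tree is produced by exactly one rule application.
Reading the tree off as a leftmost derivation:
  Step 1: S  =>  B A   (applied S -> B A)
  Step 2: B A  =>  B B A   (applied B -> B B)
  Step 3: B B A  =>  B B B A   (applied B -> B B)
  Step 4: B B B A  =>  B B B B A   (applied B -> B B)
  Step 5: B B B B A  =>  b B B B A   (applied B -> b)
  Step 6: b B B B A  =>  b B B B B A   (applied B -> B B)
  Step 7: b B B B B A  =>  b b B B B A   (applied B -> b)
  Step 8: b b B B B A  =>  b b b B B A   (applied B -> b)
  Step 9: b b b B B A  =>  b b b b B A   (applied B -> b)
  Step 10: b b b b B A  =>  b b b b B B A   (applied B -> B B)
  Step 11: b b b b B B A  =>  b b b b B B B A   (applied B -> B B)
  Step 12: b b b b B B B A  =>  b b b b B B B B A   (applied B -> B B)
  Step 13: b b b b B B B B A  =>  b b b b b B B B A   (applied B -> b)
  Step 14: b b b b b B B B A  =>  b b b b b b B B A   (applied B -> b)
  Step 15: b b b b b b B B A  =>  b b b b b b B B B A   (applied B -> B B)
  Step 16: b b b b b b B B B A  =>  b b b b b b b B B A   (applied B -> b)
  Step 17: b b b b b b b B B A  =>  b b b b b b b b B A   (applied B -> b)
  Step 18: b b b b b b b b B A  =>  b b b b b b b b B B A   (applied B -> B B)
  Step 19: b b b b b b b b B B A  =>  b b b b b b b b b B A   (applied B -> b)
  Step 20: b b b b b b b b b B A  =>  b b b b b b b b b b A   (applied B -> b)
  Step 21: b b b b b b b b b b A  =>  b b b b b b b b b b A A   (applied A -> A A)
  Step 22: b b b b b b b b b b A A  =>  b b b b b b b b b b A A A   (applied A -> A A)
  Step 23: b b b b b b b b b b A A A  =>  b b b b b b b b b b A A A A   (applied A -> A A)
  Step 24: b b b b b b b b b b A A A A  =>  b b b b b b b b b b A A A A A   (applied A -> A A)
  Step 25: b b b b b b b b b b A A A A A  =>  b b b b b b b b b b a A A A A   (applied A -> a)
  Step 26: b b b b b b b b b b a A A A A  =>  b b b b b b b b b b a a A A A   (applied A -> a)
  Step 27: b b b b b b b b b b a a A A A  =>  b b b b b b b b b b a a A A A A   (applied A -> A A)
  Step 28: b b b b b b b b b b a a A A A A  =>  b b b b b b b b b b a a a A A A   (applied A -> a)
  Step 29: b b b b b b b b b b a a a A A A  =>  b b b b b b b b b b a a a a A A   (applied A -> a)
  Step 30: b b b b b b b b b b a a a a A A  =>  b b b b b b b b b b a a a a A A A   (applied A -> A A)
  Step 31: b b b b b b b b b b a a a a A A A  =>  b b b b b b b b b b a a a a A A A A   (applied A -> A A)
  Step 32: b b b b b b b b b b a a a a A A A A  =>  b b b b b b b b b b a a a a a A A A   (applied A -> a)
  Step 33: b b b b b b b b b b a a a a a A A A  =>  b b b b b b b b b b a a a a a a A A   (applied A -> a)
  Step 34: b b b b b b b b b b a a a a a a A A  =>  b b b b b b b b b b a a a a a a A A A   (applied A -> A A)
  Step 35: b b b b b b b b b b a a a a a a A A A  =>  b b b b b b b b b b a a a a a a a A A   (applied A -> a)
  Step 36: b b b b b b b b b b a a a a a a a A A  =>  b b b b b b b b b b a a a a a a a a A   (applied A -> a)
  Step 37: b b b b b b b b b b a a a a a a a a A  =>  b b b b b b b b b b a a a a a a a a A A   (applied A -> A A)
  Step 38: b b b b b b b b b b a a a a a a a a A A  =>  b b b b b b b b b b a a a a a a a a A A A   (applied A -> A A)
  Step 39: b b b b b b b b b b a a a a a a a a A A A  =>  b b b b b b b b b b a a a a a a a a A A A A   (applied A -> A A)
  Step 40: b b b b b b b b b b a a a a a a a a A A A A  =>  b b b b b b b b b b a a a a a a a a a A A A   (applied A -> a)
  Step 41: b b b b b b b b b b a a a a a a a a a A A A  =>  b b b b b b b b b b a a a a a a a a a a A A   (applied A -> a)
  Step 42: b b b b b b b b b b a a a a a a a a a a A A  =>  b b b b b b b b b b a a a a a a a a a a a A   (applied A -> a)
  Step 43: b b b b b b b b b b a a a a a a a a a a a A  =>  b b b b b b b b b b a a a a a a a a a a a A A   (applied A -> A A)
  Step 44: b b b b b b b b b b a a a a a a a a a a a A A  =>  b b b b b b b b b b a a a a a a a a a a a A A A   (applied A -> A A)
  Step 45: b b b b b b b b b b a a a a a a a a a a a A A A  =>  b b b b b b b b b b a a a a a a a a a a a a A A   (applied A -> a)
  Step 46: b b b b b b b b b b a a a a a a a a a a a a A A  =>  b b b b b b b b b b a a a a a a a a a a a a a A   (applied A -> a)
  Step 47: b b b b b b b b b b a a a a a a a a a a a a a A  =>  b b b b b b b b b b a a a a a a a a a a a a a A A   (applied A -> A A)
  Step 48: b b b b b b b b b b a a a a a a a a a a a a a A A  =>  b b b b b b b b b b a a a a a a a a a a a a a a A   (applied A -> a)
  Step 49: b b b b b b b b b b a a a a a a a a a a a a a a A  =>  b b b b b b b b b b a a a a a a a a a a a a a a a   (applied A -> a)
Final yield: b b b b b b b b b b a a a a a a a a a a a a a a a
Total rewrite steps: 49

49


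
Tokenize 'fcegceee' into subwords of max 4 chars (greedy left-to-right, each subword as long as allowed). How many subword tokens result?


'fcegceee' has 8 characters.
Chunking with max size 4:
  Chunk 1: 'fceg' (positions 0-3)
  Chunk 2: 'ceee' (positions 4-7)
Total chunks: ceil(8 / 4) = 2

2


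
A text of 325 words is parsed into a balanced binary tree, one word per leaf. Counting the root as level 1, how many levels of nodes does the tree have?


In a balanced binary tree with n leaves the deepest leaf is ceil(log2(n)) edges below the root,
so counting node levels inclusive of root and leaves gives ceil(log2(n)) + 1 levels.
log2(325) = 8.3443
ceil(8.3443) = 9
levels = 9 + 1 = 10

10


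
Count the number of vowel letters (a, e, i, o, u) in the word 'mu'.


Scanning each character of 'mu':
  Position 1: 'm' -> consonant (running count: 0)
  Position 2: 'u' -> vowel (running count: 1)
Total vowels: 1

1


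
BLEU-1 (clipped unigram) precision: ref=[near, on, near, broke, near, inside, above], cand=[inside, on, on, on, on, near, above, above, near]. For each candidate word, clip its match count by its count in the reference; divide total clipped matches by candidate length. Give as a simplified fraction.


Reference word counts: {'above': 1, 'broke': 1, 'inside': 1, 'near': 3, 'on': 1}
Checking each candidate word (with clipping):
  'inside' -> in reference (ref count 1, used 1/1) -> match (matches: 1)
  'on' -> in reference (ref count 1, used 1/1) -> match (matches: 2)
  'on' -> ref count 1 already used up (1/1) -> clipped, no match (matches: 2)
  'on' -> ref count 1 already used up (1/1) -> clipped, no match (matches: 2)
  'on' -> ref count 1 already used up (1/1) -> clipped, no match (matches: 2)
  'near' -> in reference (ref count 3, used 1/3) -> match (matches: 3)
  'above' -> in reference (ref count 1, used 1/1) -> match (matches: 4)
  'above' -> ref count 1 already used up (1/1) -> clipped, no match (matches: 4)
  'near' -> in reference (ref count 3, used 2/3) -> match (matches: 5)
Clipped matches: 5, Candidate length: 9
Precision = 5/9

5/9


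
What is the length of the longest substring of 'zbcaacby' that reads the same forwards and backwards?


Scanning 'zbcaacby' for palindromic substrings.
Substring at positions 1-6: 'bcaacb'.
Check: reverse('bcaacb') = 'bcaacb' -> palindrome confirmed.
Neighbouring characters ('z' / 'y') break symmetry, so it cannot extend further.
No longer palindromic substring exists; longest length = 6

6


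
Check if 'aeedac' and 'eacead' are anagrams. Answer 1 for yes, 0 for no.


Sort characters of 'aeedac': 'aacdee'
Sort characters of 'eacead': 'aacdee'
Sorted forms match -> they ARE anagrams
Result: 1

1


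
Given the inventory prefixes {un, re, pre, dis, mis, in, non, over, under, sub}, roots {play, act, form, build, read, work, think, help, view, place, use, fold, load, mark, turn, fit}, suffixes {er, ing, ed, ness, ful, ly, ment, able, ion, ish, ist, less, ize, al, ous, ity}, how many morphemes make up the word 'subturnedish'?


Segmenting 'subturnedish' against the inventory:
  'sub' -> prefix (morpheme 1)
  'turn' -> root (morpheme 2)
  'ed' -> suffix (morpheme 3)
  'ish' -> suffix (morpheme 4)
Total morphemes: 4

4


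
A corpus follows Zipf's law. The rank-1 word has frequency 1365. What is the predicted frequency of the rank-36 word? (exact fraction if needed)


Zipf's law: freq(rank) = f1 / rank
f1 = 1365, rank = 36
freq = 1365 / 36
GCD(1365, 36) = 3
Simplified: 455/12

455/12


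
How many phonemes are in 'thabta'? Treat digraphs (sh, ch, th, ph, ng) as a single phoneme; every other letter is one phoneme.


Parsing 'thabta' greedily, digraphs first:
  'th' -> digraph (1 consonant phoneme) (phonemes so far: 1)
  'a' -> vowel phoneme (phonemes so far: 2)
  'b' -> consonant phoneme (phonemes so far: 3)
  't' -> consonant phoneme (phonemes so far: 4)
  'a' -> vowel phoneme (phonemes so far: 5)
Total phonemes: 5

5


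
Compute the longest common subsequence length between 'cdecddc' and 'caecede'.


DP table for LCS of 'cdecddc' and 'caecede':
       c  a  e  c  e  d  e
    0  0  0  0  0  0  0  0
  c 0  1  1  1  1  1  1  1
  d 0  1  1  1  1  1  2  2
  e 0  1  1  2  2  2  2  3
  c 0  1  1  2  3  3  3  3
  d 0  1  1  2  3  3  4  4
  d 0  1  1  2  3  3  4  4
  c 0  1  1  2  3  3  4  4
LCS: 'cecd'
LCS length = 4

4


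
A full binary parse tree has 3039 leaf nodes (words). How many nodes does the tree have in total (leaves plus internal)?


Leaf nodes (terminals): 3039
Internal nodes = n - 1 = 3039 - 1 = 3038
Total = leaves + internal = 3039 + 3038 = 6077

6077


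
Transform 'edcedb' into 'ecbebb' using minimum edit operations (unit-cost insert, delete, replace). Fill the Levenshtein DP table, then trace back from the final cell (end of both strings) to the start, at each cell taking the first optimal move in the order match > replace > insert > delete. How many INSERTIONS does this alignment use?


Edit distance = 3. Backtracking from cell (6, 6) with preference match > replace > insert > delete,
then listing the resulting alignment 'edcedb' -> 'ecbebb' left to right:
  Step 1: keep 'e'
  Step 2: replace d->c
  Step 3: replace c->b
  Step 4: keep 'e'
  Step 5: replace d->b
  Step 6: keep 'b'
Total insertions: 0

0


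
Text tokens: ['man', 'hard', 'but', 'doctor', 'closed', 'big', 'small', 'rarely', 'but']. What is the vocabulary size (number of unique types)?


Listing all tokens and tracking unique types:
  Token 1: 'man' -> NEW (unique so far: 1)
  Token 2: 'hard' -> NEW (unique so far: 2)
  Token 3: 'but' -> NEW (unique so far: 3)
  Token 4: 'doctor' -> NEW (unique so far: 4)
  Token 5: 'closed' -> NEW (unique so far: 5)
  Token 6: 'big' -> NEW (unique so far: 6)
  Token 7: 'small' -> NEW (unique so far: 7)
  Token 8: 'rarely' -> NEW (unique so far: 8)
  Token 9: 'but' -> duplicate (unique so far: 8)
Unique types: ('big', 'but', 'closed', 'doctor', 'hard', 'man', 'rarely', 'small')
Vocabulary size: 8

8


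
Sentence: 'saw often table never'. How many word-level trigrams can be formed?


Word trigrams from [4] words:
  Trigram 1: (saw often table)
  Trigram 2: (often table never)
Total word trigrams: 4 - 2 = 2

2


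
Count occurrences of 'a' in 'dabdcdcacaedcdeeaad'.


Scanning 'dabdcdcacaedcdeeaad' for 'a':
  Position 1: 'a' -> MATCH (count: 1)
  Position 7: 'a' -> MATCH (count: 2)
  Position 9: 'a' -> MATCH (count: 3)
  Position 16: 'a' -> MATCH (count: 4)
  Position 17: 'a' -> MATCH (count: 5)
Total occurrences of 'a': 5

5


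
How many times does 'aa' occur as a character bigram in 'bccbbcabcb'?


Scanning 'bccbbcabcb' for bigram 'aa':
  Position 0: 'bc' -> no
  Position 1: 'cc' -> no
  Position 2: 'cb' -> no
  Position 3: 'bb' -> no
  Position 4: 'bc' -> no
  Position 5: 'ca' -> no
  Position 6: 'ab' -> no
  Position 7: 'bc' -> no
  Position 8: 'cb' -> no
Total matches: 0

0


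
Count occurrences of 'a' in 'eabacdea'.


Scanning 'eabacdea' for 'a':
  Position 1: 'a' -> MATCH (count: 1)
  Position 3: 'a' -> MATCH (count: 2)
  Position 7: 'a' -> MATCH (count: 3)
Total occurrences of 'a': 3

3


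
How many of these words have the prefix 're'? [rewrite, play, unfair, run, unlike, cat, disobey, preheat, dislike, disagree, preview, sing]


Checking each word for prefix 're':
  'rewrite' -> YES, starts with 're' (count: 1)
  'play' -> no (count: 1)
  'unfair' -> no (count: 1)
  'run' -> no (count: 1)
  'unlike' -> no (count: 1)
  'cat' -> no (count: 1)
  'disobey' -> no (count: 1)
  'preheat' -> no (count: 1)
  'dislike' -> no (count: 1)
  'disagree' -> no (count: 1)
  'preview' -> no (count: 1)
  'sing' -> no (count: 1)
Total with prefix 're': 1

1


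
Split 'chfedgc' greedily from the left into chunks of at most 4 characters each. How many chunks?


'chfedgc' has 7 characters.
Chunking with max size 4:
  Chunk 1: 'chfe' (positions 0-3)
  Chunk 2: 'dgc' (positions 4-6)
Total chunks: ceil(7 / 4) = 2

2


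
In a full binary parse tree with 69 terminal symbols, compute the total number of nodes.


Leaf nodes (terminals): 69
Internal nodes = n - 1 = 69 - 1 = 68
Total = leaves + internal = 69 + 68 = 137

137


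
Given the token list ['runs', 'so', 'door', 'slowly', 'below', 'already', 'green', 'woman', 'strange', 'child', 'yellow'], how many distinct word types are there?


Listing all tokens and tracking unique types:
  Token 1: 'runs' -> NEW (unique so far: 1)
  Token 2: 'so' -> NEW (unique so far: 2)
  Token 3: 'door' -> NEW (unique so far: 3)
  Token 4: 'slowly' -> NEW (unique so far: 4)
  Token 5: 'below' -> NEW (unique so far: 5)
  Token 6: 'already' -> NEW (unique so far: 6)
  Token 7: 'green' -> NEW (unique so far: 7)
  Token 8: 'woman' -> NEW (unique so far: 8)
  Token 9: 'strange' -> NEW (unique so far: 9)
  Token 10: 'child' -> NEW (unique so far: 10)
  Token 11: 'yellow' -> NEW (unique so far: 11)
Unique types: ('already', 'below', 'child', 'door', 'green', 'runs', 'slowly', 'so', 'strange', 'woman', 'yellow')
Vocabulary size: 11

11


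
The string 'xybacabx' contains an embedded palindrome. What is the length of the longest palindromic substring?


Scanning 'xybacabx' for palindromic substrings.
Substring at positions 2-6: 'bacab'.
Check: reverse('bacab') = 'bacab' -> palindrome confirmed.
Neighbouring characters ('y' / 'x') break symmetry, so it cannot extend further.
No longer palindromic substring exists; longest length = 5

5


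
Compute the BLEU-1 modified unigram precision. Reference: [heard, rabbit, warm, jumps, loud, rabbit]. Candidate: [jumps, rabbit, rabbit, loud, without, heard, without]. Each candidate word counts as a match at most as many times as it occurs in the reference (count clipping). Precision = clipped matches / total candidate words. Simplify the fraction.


Reference word counts: {'heard': 1, 'jumps': 1, 'loud': 1, 'rabbit': 2, 'warm': 1}
Checking each candidate word (with clipping):
  'jumps' -> in reference (ref count 1, used 1/1) -> match (matches: 1)
  'rabbit' -> in reference (ref count 2, used 1/2) -> match (matches: 2)
  'rabbit' -> in reference (ref count 2, used 2/2) -> match (matches: 3)
  'loud' -> in reference (ref count 1, used 1/1) -> match (matches: 4)
  'without' -> not in reference -> no match (matches: 4)
  'heard' -> in reference (ref count 1, used 1/1) -> match (matches: 5)
  'without' -> not in reference -> no match (matches: 5)
Clipped matches: 5, Candidate length: 7
Precision = 5/7

5/7


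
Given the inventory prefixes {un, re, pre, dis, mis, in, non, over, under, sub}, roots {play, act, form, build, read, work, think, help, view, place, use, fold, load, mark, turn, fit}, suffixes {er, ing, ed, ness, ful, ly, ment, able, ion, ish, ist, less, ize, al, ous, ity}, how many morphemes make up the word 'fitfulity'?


Segmenting 'fitfulity' against the inventory:
  'fit' -> root (morpheme 1)
  'ful' -> suffix (morpheme 2)
  'ity' -> suffix (morpheme 3)
Total morphemes: 3

3


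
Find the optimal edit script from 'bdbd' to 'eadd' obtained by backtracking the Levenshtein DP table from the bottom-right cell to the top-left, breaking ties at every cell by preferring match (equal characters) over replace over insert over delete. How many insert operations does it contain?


Edit distance = 3. Backtracking from cell (4, 4) with preference match > replace > insert > delete,
then listing the resulting alignment 'bdbd' -> 'eadd' left to right:
  Step 1: replace b->e
  Step 2: replace d->a
  Step 3: replace b->d
  Step 4: keep 'd'
Total insertions: 0

0


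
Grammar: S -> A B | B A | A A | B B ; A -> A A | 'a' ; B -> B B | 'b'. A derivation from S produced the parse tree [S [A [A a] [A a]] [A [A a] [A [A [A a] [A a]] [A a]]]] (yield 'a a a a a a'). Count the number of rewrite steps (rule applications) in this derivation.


Every bracketed nonterminal node [X ...] in the tree is produced by exactly one rule application.
Reading the tree off as a leftmost derivation:
  Step 1: S  =>  A A   (applied S -> A A)
  Step 2: A A  =>  A A A   (applied A -> A A)
  Step 3: A A A  =>  a A A   (applied A -> a)
  Step 4: a A A  =>  a a A   (applied A -> a)
  Step 5: a a A  =>  a a A A   (applied A -> A A)
  Step 6: a a A A  =>  a a a A   (applied A -> a)
  Step 7: a a a A  =>  a a a A A   (applied A -> A A)
  Step 8: a a a A A  =>  a a a A A A   (applied A -> A A)
  Step 9: a a a A A A  =>  a a a a A A   (applied A -> a)
  Step 10: a a a a A A  =>  a a a a a A   (applied A -> a)
  Step 11: a a a a a A  =>  a a a a a a   (applied A -> a)
Final yield: a a a a a a
Total rewrite steps: 11

11


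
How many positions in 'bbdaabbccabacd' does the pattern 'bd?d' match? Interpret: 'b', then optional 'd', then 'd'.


Pattern: bd?d means 'b', then optional 'd', then 'd'.
Scanning 'bbdaabbccabacd' position-by-position:
  Pos 0: window 'bbd' -> no
  Pos 1: window 'bda' -> MATCH
  Pos 2: window 'daa' -> no
  Pos 3: window 'aab' -> no
  Pos 4: window 'abb' -> no
  Pos 5: window 'bbc' -> no
  Pos 6: window 'bcc' -> no
  Pos 7: window 'cca' -> no
  Pos 8: window 'cab' -> no
  Pos 9: window 'aba' -> no
  Pos 10: window 'bac' -> no
  Pos 11: window 'acd' -> no
  Pos 12: window 'cd' -> no
  Pos 13: window 'd' -> no
Total matches: 1

1


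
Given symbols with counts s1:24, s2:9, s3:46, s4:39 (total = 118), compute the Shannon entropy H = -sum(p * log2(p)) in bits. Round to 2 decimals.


Computing entropy H = -sum(p_i * log2(p_i)):
  s1: p = 24/118 = 0.2034, -p*log2(p) = 0.4673
  s2: p = 9/118 = 0.0763, -p*log2(p) = 0.2832
  s3: p = 46/118 = 0.3898, -p*log2(p) = 0.5298
  s4: p = 39/118 = 0.3305, -p*log2(p) = 0.5279
H = sum of terms = 1.8082
Rounded to 2 decimals: 1.81

1.81


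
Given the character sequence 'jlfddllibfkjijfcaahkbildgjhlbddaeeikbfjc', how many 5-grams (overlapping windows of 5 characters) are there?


String 'jlfddllibfkjijfcaahkbildgjhlbddaeeikbfjc' has length L = 40.
Number of overlapping n-grams = L - n + 1
Substituting: 40 - 5 + 1 = 36

36


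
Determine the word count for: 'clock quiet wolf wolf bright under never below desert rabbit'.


Counting words by splitting on spaces:
  Word 1: 'clock'
  Word 2: 'quiet'
  Word 3: 'wolf'
  Word 4: 'wolf'
  Word 5: 'bright'
  Word 6: 'under'
  Word 7: 'never'
  Word 8: 'below'
  Word 9: 'desert'
  Word 10: 'rabbit'
Total words: 10

10


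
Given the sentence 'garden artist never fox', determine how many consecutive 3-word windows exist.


Word trigrams from [4] words:
  Trigram 1: (garden artist never)
  Trigram 2: (artist never fox)
Total word trigrams: 4 - 2 = 2

2


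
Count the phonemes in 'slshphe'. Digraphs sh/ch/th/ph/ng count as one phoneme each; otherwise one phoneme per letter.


Parsing 'slshphe' greedily, digraphs first:
  's' -> consonant phoneme (phonemes so far: 1)
  'l' -> consonant phoneme (phonemes so far: 2)
  'sh' -> digraph (1 consonant phoneme) (phonemes so far: 3)
  'ph' -> digraph (1 consonant phoneme) (phonemes so far: 4)
  'e' -> vowel phoneme (phonemes so far: 5)
Total phonemes: 5

5


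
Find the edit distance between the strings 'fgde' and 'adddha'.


Building DP table for s1='fgde' (len 4) and s2='adddha' (len 6):
       a  d  d  d  h  a
    0  1  2  3  4  5  6
  f 1  1  2  3  4  5  6
  g 2  2  2  3  4  5  6
  d 3  3  2  2  3  4  5
  e 4  4  3  3  3  4  5
Edit distance = dp[4][6] = 5

5


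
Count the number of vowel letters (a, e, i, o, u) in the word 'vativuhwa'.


Scanning each character of 'vativuhwa':
  Position 1: 'v' -> consonant (running count: 0)
  Position 2: 'a' -> vowel (running count: 1)
  Position 3: 't' -> consonant (running count: 1)
  Position 4: 'i' -> vowel (running count: 2)
  Position 5: 'v' -> consonant (running count: 2)
  Position 6: 'u' -> vowel (running count: 3)
  Position 7: 'h' -> consonant (running count: 3)
  Position 8: 'w' -> consonant (running count: 3)
  Position 9: 'a' -> vowel (running count: 4)
Total vowels: 4

4


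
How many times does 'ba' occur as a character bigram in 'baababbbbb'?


Scanning 'baababbbbb' for bigram 'ba':
  Position 0: 'ba' -> MATCH
  Position 1: 'aa' -> no
  Position 2: 'ab' -> no
  Position 3: 'ba' -> MATCH
  Position 4: 'ab' -> no
  Position 5: 'bb' -> no
  Position 6: 'bb' -> no
  Position 7: 'bb' -> no
  Position 8: 'bb' -> no
Total matches: 2

2


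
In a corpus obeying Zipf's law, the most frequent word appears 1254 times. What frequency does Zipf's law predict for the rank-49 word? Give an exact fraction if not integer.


Zipf's law: freq(rank) = f1 / rank
f1 = 1254, rank = 49
freq = 1254 / 49
GCD(1254, 49) = 1
Simplified: 1254/49

1254/49


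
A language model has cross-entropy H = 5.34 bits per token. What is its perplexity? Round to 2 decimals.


Perplexity formula: PP = 2^H
H = 5.34
PP = 2^5.34
Decompose: 2^5.34 = 2^5 * 2^0.34
2^5 = 32, 2^0.34 ~ 1.2657566
PP ~ 32 * 1.2657566 = 40.5042112
Rounded to 2 decimals: 40.50

40.50


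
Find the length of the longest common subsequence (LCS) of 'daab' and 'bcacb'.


DP table for LCS of 'daab' and 'bcacb':
       b  c  a  c  b
    0  0  0  0  0  0
  d 0  0  0  0  0  0
  a 0  0  0  1  1  1
  a 0  0  0  1  1  1
  b 0  1  1  1  1  2
LCS: 'ab'
LCS length = 2

2


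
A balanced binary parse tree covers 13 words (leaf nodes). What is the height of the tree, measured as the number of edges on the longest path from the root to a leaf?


In a balanced binary tree with n leaves the deepest leaf is ceil(log2(n)) edges below the root.
log2(13) = 3.7004
ceil(3.7004) = 4
height (edges) = 4

4


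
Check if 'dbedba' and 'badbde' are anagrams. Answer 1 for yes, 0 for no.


Sort characters of 'dbedba': 'abbdde'
Sort characters of 'badbde': 'abbdde'
Sorted forms match -> they ARE anagrams
Result: 1

1


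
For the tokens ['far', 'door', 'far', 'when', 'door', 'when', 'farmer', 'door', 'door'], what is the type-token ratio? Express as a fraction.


Tokens: 9
Unique types: ('door', 'far', 'farmer', 'when') = 4
TTR = 4/9
Already in lowest terms.

4/9


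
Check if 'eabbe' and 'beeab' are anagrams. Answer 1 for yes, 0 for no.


Sort characters of 'eabbe': 'abbee'
Sort characters of 'beeab': 'abbee'
Sorted forms match -> they ARE anagrams
Result: 1

1


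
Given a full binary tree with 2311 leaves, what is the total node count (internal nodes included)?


Leaf nodes (terminals): 2311
Internal nodes = n - 1 = 2311 - 1 = 2310
Total = leaves + internal = 2311 + 2310 = 4621

4621


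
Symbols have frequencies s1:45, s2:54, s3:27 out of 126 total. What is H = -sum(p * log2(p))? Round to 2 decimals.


Computing entropy H = -sum(p_i * log2(p_i)):
  s1: p = 45/126 = 0.3571, -p*log2(p) = 0.5305
  s2: p = 54/126 = 0.4286, -p*log2(p) = 0.5239
  s3: p = 27/126 = 0.2143, -p*log2(p) = 0.4762
H = sum of terms = 1.5306
Rounded to 2 decimals: 1.53

1.53


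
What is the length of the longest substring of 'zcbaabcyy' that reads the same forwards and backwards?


Scanning 'zcbaabcyy' for palindromic substrings.
Substring at positions 1-6: 'cbaabc'.
Check: reverse('cbaabc') = 'cbaabc' -> palindrome confirmed.
Neighbouring characters ('z' / 'y') break symmetry, so it cannot extend further.
No longer palindromic substring exists; longest length = 6

6


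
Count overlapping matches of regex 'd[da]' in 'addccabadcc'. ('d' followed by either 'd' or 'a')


Pattern: d[da] means 'd' followed by either 'd' or 'a'.
Scanning 'addccabadcc' position-by-position:
  Pos 0: window 'ad' -> no
  Pos 1: window 'dd' -> MATCH
  Pos 2: window 'dc' -> no
  Pos 3: window 'cc' -> no
  Pos 4: window 'ca' -> no
  Pos 5: window 'ab' -> no
  Pos 6: window 'ba' -> no
  Pos 7: window 'ad' -> no
  Pos 8: window 'dc' -> no
  Pos 9: window 'cc' -> no
  Pos 10: window 'c' -> no
Total matches: 1

1


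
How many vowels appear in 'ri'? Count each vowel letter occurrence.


Scanning each character of 'ri':
  Position 1: 'r' -> consonant (running count: 0)
  Position 2: 'i' -> vowel (running count: 1)
Total vowels: 1

1


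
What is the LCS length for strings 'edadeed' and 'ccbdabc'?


DP table for LCS of 'edadeed' and 'ccbdabc':
       c  c  b  d  a  b  c
    0  0  0  0  0  0  0  0
  e 0  0  0  0  0  0  0  0
  d 0  0  0  0  1  1  1  1
  a 0  0  0  0  1  2  2  2
  d 0  0  0  0  1  2  2  2
  e 0  0  0  0  1  2  2  2
  e 0  0  0  0  1  2  2  2
  d 0  0  0  0  1  2  2  2
LCS: 'da'
LCS length = 2

2


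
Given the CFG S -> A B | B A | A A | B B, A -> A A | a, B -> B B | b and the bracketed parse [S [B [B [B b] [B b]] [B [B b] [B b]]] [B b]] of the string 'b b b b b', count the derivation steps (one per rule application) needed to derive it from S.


Every bracketed nonterminal node [X ...] in the tree is produced by exactly one rule application.
Reading the tree off as a leftmost derivation:
  Step 1: S  =>  B B   (applied S -> B B)
  Step 2: B B  =>  B B B   (applied B -> B B)
  Step 3: B B B  =>  B B B B   (applied B -> B B)
  Step 4: B B B B  =>  b B B B   (applied B -> b)
  Step 5: b B B B  =>  b b B B   (applied B -> b)
  Step 6: b b B B  =>  b b B B B   (applied B -> B B)
  Step 7: b b B B B  =>  b b b B B   (applied B -> b)
  Step 8: b b b B B  =>  b b b b B   (applied B -> b)
  Step 9: b b b b B  =>  b b b b b   (applied B -> b)
Final yield: b b b b b
Total rewrite steps: 9

9


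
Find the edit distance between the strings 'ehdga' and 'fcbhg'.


Building DP table for s1='ehdga' (len 5) and s2='fcbhg' (len 5):
       f  c  b  h  g
    0  1  2  3  4  5
  e 1  1  2  3  4  5
  h 2  2  2  3  3  4
  d 3  3  3  3  4  4
  g 4  4  4  4  4  4
  a 5  5  5  5  5  5
Edit distance = dp[5][5] = 5

5


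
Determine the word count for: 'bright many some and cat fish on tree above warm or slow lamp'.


Counting words by splitting on spaces:
  Word 1: 'bright'
  Word 2: 'many'
  Word 3: 'some'
  Word 4: 'and'
  Word 5: 'cat'
  Word 6: 'fish'
  Word 7: 'on'
  Word 8: 'tree'
  Word 9: 'above'
  Word 10: 'warm'
  Word 11: 'or'
  Word 12: 'slow'
  Word 13: 'lamp'
Total words: 13

13


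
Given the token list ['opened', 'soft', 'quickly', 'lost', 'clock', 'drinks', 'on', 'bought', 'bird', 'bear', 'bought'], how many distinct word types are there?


Listing all tokens and tracking unique types:
  Token 1: 'opened' -> NEW (unique so far: 1)
  Token 2: 'soft' -> NEW (unique so far: 2)
  Token 3: 'quickly' -> NEW (unique so far: 3)
  Token 4: 'lost' -> NEW (unique so far: 4)
  Token 5: 'clock' -> NEW (unique so far: 5)
  Token 6: 'drinks' -> NEW (unique so far: 6)
  Token 7: 'on' -> NEW (unique so far: 7)
  Token 8: 'bought' -> NEW (unique so far: 8)
  Token 9: 'bird' -> NEW (unique so far: 9)
  Token 10: 'bear' -> NEW (unique so far: 10)
  Token 11: 'bought' -> duplicate (unique so far: 10)
Unique types: ('bear', 'bird', 'bought', 'clock', 'drinks', 'lost', 'on', 'opened', 'quickly', 'soft')
Vocabulary size: 10

10
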